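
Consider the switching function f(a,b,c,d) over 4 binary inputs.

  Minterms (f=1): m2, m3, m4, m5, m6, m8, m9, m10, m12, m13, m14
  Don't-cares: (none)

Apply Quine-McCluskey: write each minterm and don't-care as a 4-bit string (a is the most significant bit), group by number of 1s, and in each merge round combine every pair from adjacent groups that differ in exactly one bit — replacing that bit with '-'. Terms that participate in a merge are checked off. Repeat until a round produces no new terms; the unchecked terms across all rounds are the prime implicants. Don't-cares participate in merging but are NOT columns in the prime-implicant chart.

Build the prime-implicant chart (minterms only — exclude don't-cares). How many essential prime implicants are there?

3

size-2^0 implicants → 0010(✓)  0011(✓)  0100(✓)  0101(✓)  0110(✓)  1000(✓)  1001(✓)  1010(✓)  1100(✓)  1101(✓)  1110(✓)
size-2^1 implicants → -010(✓)  -100(✓)  -101(✓)  -110(✓)  0-10(✓)  001-  01-0(✓)  010-(✓)  1-00(✓)  1-01(✓)  1-10(✓)  10-0(✓)  100-(✓)  11-0(✓)  110-(✓)
size-2^2 implicants → --10  -1-0  -10-  1--0  1-0-
Unchecked terms (primes): --10, -1-0, -10-, 001-, 1--0, 1-0-
Minterm coverage:
  m2 ⊆ --10,001-
  m3 ⊆ 001- [E]
  m4 ⊆ -1-0,-10-
  m5 ⊆ -10- [E]
  m6 ⊆ --10,-1-0
  m8 ⊆ 1--0,1-0-
  m9 ⊆ 1-0- [E]
  m10 ⊆ --10,1--0
  m12 ⊆ -1-0,-10-,1--0,1-0-
  m13 ⊆ -10-,1-0-
  m14 ⊆ --10,-1-0,1--0
E = {-10-, 001-, 1-0-}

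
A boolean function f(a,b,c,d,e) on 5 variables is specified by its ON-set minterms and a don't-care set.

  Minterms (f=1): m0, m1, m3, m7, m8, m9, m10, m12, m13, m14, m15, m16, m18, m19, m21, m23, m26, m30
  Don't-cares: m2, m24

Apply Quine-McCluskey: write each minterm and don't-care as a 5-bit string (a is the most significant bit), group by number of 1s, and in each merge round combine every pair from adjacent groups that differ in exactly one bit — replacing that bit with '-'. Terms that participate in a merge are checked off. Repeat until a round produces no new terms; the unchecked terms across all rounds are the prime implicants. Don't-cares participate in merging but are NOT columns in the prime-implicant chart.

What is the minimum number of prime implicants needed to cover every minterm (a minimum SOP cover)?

[col 0] 00000*, 00001*, 00010*, 00011*, 00111*, 01000*, 01001*, 01010*, 01100*, 01101*, 01110*, 01111*, 10000*, 10010*, 10011*, 10101*, 10111*, 11000*, 11010*, 11110*
[col 1] -0000*, -0010*, -0011*, -0111*, -1000*, -1010*, -1110*, 0-000*, 0-001*, 0-010*, 0-111, 00-11*, 000-0*, 000-1*, 0000-*, 0001-*, 01-00*, 01-01*, 01-10*, 010-0*, 0100-*, 011-0*, 011-1*, 0110-*, 0111-*, 1-000*, 1-010*, 10-11*, 100-0*, 1001-*, 101-1, 11-10*, 110-0*
[col 2] --000*, --010*, -0-11, -00-0*, -001-, -1-10, -10-0*, 0-0-0*, 0-00-, 000--, 01--0, 01-0-, 011--, 1-0-0*
[col 3] --0-0
Prime implicants: --0-0, -0-11, -001-, -1-10, 0-00-, 0-111, 000--, 01--0, 01-0-, 011--, 101-1
PI chart (minterm → PIs covering it):
  0 | --0-0,0-00-,000--
  1 | 0-00-,000--
  3 | -0-11,-001-,000--
  7 | -0-11,0-111
  8 | --0-0,0-00-,01--0,01-0-
  9 | 0-00-,01-0-
  10 | --0-0,-1-10,01--0
  12 | 01--0,01-0-,011--
  13 | 01-0-,011--
  14 | -1-10,01--0,011--
  15 | 0-111,011--
  16 | --0-0  (sole → essential)
  18 | --0-0,-001-
  19 | -0-11,-001-
  21 | 101-1  (sole → essential)
  23 | -0-11,101-1
  26 | --0-0,-1-10
  30 | -1-10  (sole → essential)
Essential prime implicants: --0-0, -1-10, 101-1
Petrick residual → -0-11, 0-00-, 011--
Minimum SOP uses 6 PIs: c'e' + b'de + bde' + a'c'd' + a'bc + ab'ce

6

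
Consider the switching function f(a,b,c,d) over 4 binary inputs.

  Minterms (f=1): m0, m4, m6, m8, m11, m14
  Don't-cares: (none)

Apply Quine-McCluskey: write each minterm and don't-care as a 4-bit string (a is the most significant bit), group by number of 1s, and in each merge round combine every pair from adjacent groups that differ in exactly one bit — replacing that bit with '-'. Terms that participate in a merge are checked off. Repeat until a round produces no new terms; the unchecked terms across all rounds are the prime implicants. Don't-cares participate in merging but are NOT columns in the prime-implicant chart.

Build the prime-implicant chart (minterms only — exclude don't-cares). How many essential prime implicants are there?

3

[col 0] 0000*, 0100*, 0110*, 1000*, 1011, 1110*
[col 1] -000, -110, 0-00, 01-0
Prime implicants: -000, -110, 0-00, 01-0, 1011
PI chart (minterm → PIs covering it):
  0 | -000,0-00
  4 | 0-00,01-0
  6 | -110,01-0
  8 | -000  (sole → essential)
  11 | 1011  (sole → essential)
  14 | -110  (sole → essential)
Essential prime implicants: -000, -110, 1011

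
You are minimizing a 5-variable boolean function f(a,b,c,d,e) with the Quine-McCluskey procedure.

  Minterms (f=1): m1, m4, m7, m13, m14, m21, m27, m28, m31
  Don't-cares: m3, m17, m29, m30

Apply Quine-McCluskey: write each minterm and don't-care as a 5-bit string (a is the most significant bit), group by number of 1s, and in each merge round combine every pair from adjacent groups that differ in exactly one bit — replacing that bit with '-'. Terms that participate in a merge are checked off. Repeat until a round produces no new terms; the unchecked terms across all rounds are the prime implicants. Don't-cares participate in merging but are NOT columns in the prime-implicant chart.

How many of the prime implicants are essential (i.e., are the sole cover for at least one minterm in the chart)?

6

Round 0: 00001✓ 00011✓ 00100 00111✓ 01101✓ 01110✓ 10001✓ 10101✓ 11011✓ 11100✓ 11101✓ 11110✓ 11111✓
Round 1: -0001 -1101 -1110 00-11 000-1 1-101 10-01 11-11 111-0✓ 111-1✓ 1110-✓ 1111-✓
Round 2: 111--
PIs = {-0001, -1101, -1110, 00-11, 000-1, 00100, 1-101, 10-01, 11-11, 111--}
Coverage chart:
  m1: -0001,000-1
  m4: 00100 ←essential
  m7: 00-11 ←essential
  m13: -1101 ←essential
  m14: -1110 ←essential
  m21: 1-101,10-01
  m27: 11-11 ←essential
  m28: 111-- ←essential
  m31: 11-11,111--
Essential: -1101, -1110, 00-11, 00100, 11-11, 111--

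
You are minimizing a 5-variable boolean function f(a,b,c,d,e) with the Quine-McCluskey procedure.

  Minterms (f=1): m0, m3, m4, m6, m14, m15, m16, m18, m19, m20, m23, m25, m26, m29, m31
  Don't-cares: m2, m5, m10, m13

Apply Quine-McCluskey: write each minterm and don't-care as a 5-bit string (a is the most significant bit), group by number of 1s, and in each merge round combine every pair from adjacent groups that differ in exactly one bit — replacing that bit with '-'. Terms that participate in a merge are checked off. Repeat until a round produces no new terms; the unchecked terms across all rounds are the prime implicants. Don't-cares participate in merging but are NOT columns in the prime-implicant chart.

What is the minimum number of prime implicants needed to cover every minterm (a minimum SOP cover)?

7

Round 0: 00000✓ 00010✓ 00011✓ 00100✓ 00101✓ 00110✓ 01010✓ 01101✓ 01110✓ 01111✓ 10000✓ 10010✓ 10011✓ 10100✓ 10111✓ 11001✓ 11010✓ 11101✓ 11111✓
Round 1: -0000✓ -0010✓ -0011✓ -0100✓ -1010✓ -1101✓ -1111✓ 0-010✓ 0-101 0-110✓ 00-00✓ 00-10✓ 000-0✓ 0001-✓ 001-0✓ 0010- 01-10✓ 011-1✓ 0111- 1-010✓ 1-111 10-00✓ 10-11 100-0✓ 1001-✓ 11-01 111-1✓
Round 2: --010 -0-00 -00-0 -001- -11-1 0--10 00--0
PIs = {--010, -0-00, -00-0, -001-, -11-1, 0--10, 0-101, 00--0, 0010-, 0111-, 1-111, 10-11, 11-01}
Coverage chart:
  m0: -0-00,-00-0,00--0
  m3: -001- ←essential
  m4: -0-00,00--0,0010-
  m6: 0--10,00--0
  m14: 0--10,0111-
  m15: -11-1,0111-
  m16: -0-00,-00-0
  m18: --010,-00-0,-001-
  m19: -001-,10-11
  m20: -0-00 ←essential
  m23: 1-111,10-11
  m25: 11-01 ←essential
  m26: --010 ←essential
  m29: -11-1,11-01
  m31: -11-1,1-111
Essential: --010, -0-00, -001-, 11-01
Petrick residual → -11-1, 0--10, 1-111
Min cover (7 terms): c'de' + b'd'e' + b'c'd + bce + a'de' + acde + abd'e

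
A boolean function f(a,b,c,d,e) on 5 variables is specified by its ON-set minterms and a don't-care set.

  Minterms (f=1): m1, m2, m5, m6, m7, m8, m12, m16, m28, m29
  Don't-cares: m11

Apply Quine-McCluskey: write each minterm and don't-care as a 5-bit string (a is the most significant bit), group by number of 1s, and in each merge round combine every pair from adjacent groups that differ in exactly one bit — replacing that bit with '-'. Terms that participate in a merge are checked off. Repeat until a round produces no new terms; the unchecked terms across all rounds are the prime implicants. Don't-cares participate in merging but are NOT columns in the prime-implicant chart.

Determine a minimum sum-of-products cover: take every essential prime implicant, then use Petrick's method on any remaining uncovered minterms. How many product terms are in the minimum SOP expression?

[col 0] 00001*, 00010*, 00101*, 00110*, 00111*, 01000*, 01011, 01100*, 10000, 11100*, 11101*
[col 1] -1100, 00-01, 00-10, 001-1, 0011-, 01-00, 1110-
Prime implicants: -1100, 00-01, 00-10, 001-1, 0011-, 01-00, 01011, 10000, 1110-
PI chart (minterm → PIs covering it):
  1 | 00-01  (sole → essential)
  2 | 00-10  (sole → essential)
  5 | 00-01,001-1
  6 | 00-10,0011-
  7 | 001-1,0011-
  8 | 01-00  (sole → essential)
  12 | -1100,01-00
  16 | 10000  (sole → essential)
  28 | -1100,1110-
  29 | 1110-  (sole → essential)
Essential prime implicants: 00-01, 00-10, 01-00, 10000, 1110-
Petrick residual → 001-1
Minimum SOP uses 6 PIs: a'b'd'e + a'b'de' + a'b'ce + a'bd'e' + ab'c'd'e' + abcd'

6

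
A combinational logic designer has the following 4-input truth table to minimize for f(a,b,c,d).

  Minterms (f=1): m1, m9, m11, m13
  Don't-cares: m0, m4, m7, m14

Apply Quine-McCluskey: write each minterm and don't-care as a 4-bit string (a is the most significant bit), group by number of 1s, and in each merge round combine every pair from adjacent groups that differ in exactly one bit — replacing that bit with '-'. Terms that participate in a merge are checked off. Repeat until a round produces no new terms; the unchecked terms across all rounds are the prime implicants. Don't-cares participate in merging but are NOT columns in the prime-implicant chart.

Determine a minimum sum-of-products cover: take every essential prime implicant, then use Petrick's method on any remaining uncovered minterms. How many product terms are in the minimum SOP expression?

3

Round 0: 0000✓ 0001✓ 0100✓ 0111 1001✓ 1011✓ 1101✓ 1110
Round 1: -001 0-00 000- 1-01 10-1
PIs = {-001, 0-00, 000-, 0111, 1-01, 10-1, 1110}
Coverage chart:
  m1: -001,000-
  m9: -001,1-01,10-1
  m11: 10-1 ←essential
  m13: 1-01 ←essential
Essential: 1-01, 10-1
Petrick residual → -001
Min cover (3 terms): b'c'd + ac'd + ab'd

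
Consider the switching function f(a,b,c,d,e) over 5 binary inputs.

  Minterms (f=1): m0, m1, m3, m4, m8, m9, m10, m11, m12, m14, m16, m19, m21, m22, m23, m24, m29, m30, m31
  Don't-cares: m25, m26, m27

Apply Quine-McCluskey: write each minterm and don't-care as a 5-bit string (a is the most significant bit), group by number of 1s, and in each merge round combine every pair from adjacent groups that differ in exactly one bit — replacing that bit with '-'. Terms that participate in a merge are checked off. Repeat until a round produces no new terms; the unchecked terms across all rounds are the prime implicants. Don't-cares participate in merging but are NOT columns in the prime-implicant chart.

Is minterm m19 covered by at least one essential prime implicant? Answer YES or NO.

size-2^0 implicants → 00000(✓)  00001(✓)  00011(✓)  00100(✓)  01000(✓)  01001(✓)  01010(✓)  01011(✓)  01100(✓)  01110(✓)  10000(✓)  10011(✓)  10101(✓)  10110(✓)  10111(✓)  11000(✓)  11001(✓)  11010(✓)  11011(✓)  11101(✓)  11110(✓)  11111(✓)
size-2^1 implicants → -0000(✓)  -0011(✓)  -1000(✓)  -1001(✓)  -1010(✓)  -1011(✓)  -1110(✓)  0-000(✓)  0-001(✓)  0-011(✓)  0-100(✓)  00-00(✓)  000-1(✓)  0000-(✓)  01-00(✓)  01-10(✓)  010-0(✓)  010-1(✓)  0100-(✓)  0101-(✓)  011-0(✓)  1-000(✓)  1-011(✓)  1-101(✓)  1-110(✓)  1-111(✓)  10-11(✓)  101-1(✓)  1011-(✓)  11-01(✓)  11-10(✓)  11-11(✓)  110-0(✓)  110-1(✓)  1100-(✓)  1101-(✓)  111-1(✓)  1111-(✓)
size-2^2 implicants → --000  --011  -1-10  -10-0(✓)  -10-1(✓)  -100-(✓)  -101-(✓)  0--00  0-0-1  0-00-  01--0  010--(✓)  1--11  1-1-1  1-11-  11--1  11-1-  110--(✓)
size-2^3 implicants → -10--
Unchecked terms (primes): --000, --011, -1-10, -10--, 0--00, 0-0-1, 0-00-, 01--0, 1--11, 1-1-1, 1-11-, 11--1, 11-1-
Minterm coverage:
  m0 ⊆ --000,0--00,0-00-
  m1 ⊆ 0-0-1,0-00-
  m3 ⊆ --011,0-0-1
  m4 ⊆ 0--00 [E]
  m8 ⊆ --000,-10--,0--00,0-00-,01--0
  m9 ⊆ -10--,0-0-1,0-00-
  m10 ⊆ -1-10,-10--,01--0
  m11 ⊆ --011,-10--,0-0-1
  m12 ⊆ 0--00,01--0
  m14 ⊆ -1-10,01--0
  m16 ⊆ --000 [E]
  m19 ⊆ --011,1--11
  m21 ⊆ 1-1-1 [E]
  m22 ⊆ 1-11- [E]
  m23 ⊆ 1--11,1-1-1,1-11-
  m24 ⊆ --000,-10--
  m29 ⊆ 1-1-1,11--1
  m30 ⊆ -1-10,1-11-,11-1-
  m31 ⊆ 1--11,1-1-1,1-11-,11--1,11-1-
E = {--000, 0--00, 1-1-1, 1-11-}

NO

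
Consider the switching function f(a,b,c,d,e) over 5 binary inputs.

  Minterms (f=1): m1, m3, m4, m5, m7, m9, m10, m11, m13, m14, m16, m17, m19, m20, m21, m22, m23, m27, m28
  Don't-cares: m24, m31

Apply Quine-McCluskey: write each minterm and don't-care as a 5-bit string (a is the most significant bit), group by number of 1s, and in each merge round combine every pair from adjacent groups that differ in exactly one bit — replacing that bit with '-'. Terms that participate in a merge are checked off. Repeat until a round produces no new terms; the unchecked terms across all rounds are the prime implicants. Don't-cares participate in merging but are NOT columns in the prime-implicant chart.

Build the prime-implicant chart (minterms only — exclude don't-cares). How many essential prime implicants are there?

6

Round 0: 00001✓ 00011✓ 00100✓ 00101✓ 00111✓ 01001✓ 01010✓ 01011✓ 01101✓ 01110✓ 10000✓ 10001✓ 10011✓ 10100✓ 10101✓ 10110✓ 10111✓ 11000✓ 11011✓ 11100✓ 11111✓
Round 1: -0001✓ -0011✓ -0100✓ -0101✓ -0111✓ -1011✓ 0-001✓ 0-011✓ 0-101✓ 00-01✓ 00-11✓ 000-1✓ 001-1✓ 0010-✓ 01-01✓ 01-10 010-1✓ 0101- 1-000✓ 1-011✓ 1-100✓ 1-111✓ 10-00✓ 10-01✓ 10-11✓ 100-1✓ 1000-✓ 101-0✓ 101-1✓ 1010-✓ 1011-✓ 11-00✓ 11-11✓
Round 2: --011 -0-01✓ -0-11✓ -00-1✓ -01-1✓ -010- 0--01 0-0-1 00--1✓ 1--00 1--11 10--1✓ 10-0- 101--
Round 3: -0--1
PIs = {--011, -0--1, -010-, 0--01, 0-0-1, 01-10, 0101-, 1--00, 1--11, 10-0-, 101--}
Coverage chart:
  m1: -0--1,0--01,0-0-1
  m3: --011,-0--1,0-0-1
  m4: -010- ←essential
  m5: -0--1,-010-,0--01
  m7: -0--1 ←essential
  m9: 0--01,0-0-1
  m10: 01-10,0101-
  m11: --011,0-0-1,0101-
  m13: 0--01 ←essential
  m14: 01-10 ←essential
  m16: 1--00,10-0-
  m17: -0--1,10-0-
  m19: --011,-0--1,1--11
  m20: -010-,1--00,10-0-,101--
  m21: -0--1,-010-,10-0-,101--
  m22: 101-- ←essential
  m23: -0--1,1--11,101--
  m27: --011,1--11
  m28: 1--00 ←essential
Essential: -0--1, -010-, 0--01, 01-10, 1--00, 101--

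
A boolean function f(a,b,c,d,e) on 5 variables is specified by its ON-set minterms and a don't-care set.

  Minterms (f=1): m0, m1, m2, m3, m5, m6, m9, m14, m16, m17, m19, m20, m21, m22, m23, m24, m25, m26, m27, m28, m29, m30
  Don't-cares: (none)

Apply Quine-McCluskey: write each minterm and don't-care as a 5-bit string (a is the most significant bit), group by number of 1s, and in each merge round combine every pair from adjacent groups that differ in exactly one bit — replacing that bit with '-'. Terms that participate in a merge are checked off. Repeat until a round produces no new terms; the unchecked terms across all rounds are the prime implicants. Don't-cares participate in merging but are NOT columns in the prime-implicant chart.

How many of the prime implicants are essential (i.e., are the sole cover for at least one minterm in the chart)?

4

Round 0: 00000✓ 00001✓ 00010✓ 00011✓ 00101✓ 00110✓ 01001✓ 01110✓ 10000✓ 10001✓ 10011✓ 10100✓ 10101✓ 10110✓ 10111✓ 11000✓ 11001✓ 11010✓ 11011✓ 11100✓ 11101✓ 11110✓
Round 1: -0000✓ -0001✓ -0011✓ -0101✓ -0110✓ -1001✓ -1110✓ 0-001✓ 0-110✓ 00-01✓ 00-10 000-0✓ 000-1✓ 0000-✓ 0001-✓ 1-000✓ 1-001✓ 1-011✓ 1-100✓ 1-101✓ 1-110✓ 10-00✓ 10-01✓ 10-11✓ 100-1✓ 1000-✓ 101-0✓ 101-1✓ 1010-✓ 1011-✓ 11-00✓ 11-01✓ 11-10✓ 110-0✓ 110-1✓ 1100-✓ 1101-✓ 111-0✓ 1110-✓
Round 2: --001 --110 -0-01 -00-1 -000- 000-- 1--00✓ 1--01✓ 1-0-1 1-00-✓ 1-1-0 1-10-✓ 10--1 10-0-✓ 101-- 11--0 11-0-✓ 110--
Round 3: 1--0-
PIs = {--001, --110, -0-01, -00-1, -000-, 00-10, 000--, 1--0-, 1-0-1, 1-1-0, 10--1, 101--, 11--0, 110--}
Coverage chart:
  m0: -000-,000--
  m1: --001,-0-01,-00-1,-000-,000--
  m2: 00-10,000--
  m3: -00-1,000--
  m5: -0-01 ←essential
  m6: --110,00-10
  m9: --001 ←essential
  m14: --110 ←essential
  m16: -000-,1--0-
  m17: --001,-0-01,-00-1,-000-,1--0-,1-0-1,10--1
  m19: -00-1,1-0-1,10--1
  m20: 1--0-,1-1-0,101--
  m21: -0-01,1--0-,10--1,101--
  m22: --110,1-1-0,101--
  m23: 10--1,101--
  m24: 1--0-,11--0,110--
  m25: --001,1--0-,1-0-1,110--
  m26: 11--0,110--
  m27: 1-0-1,110--
  m28: 1--0-,1-1-0,11--0
  m29: 1--0- ←essential
  m30: --110,1-1-0,11--0
Essential: --001, --110, -0-01, 1--0-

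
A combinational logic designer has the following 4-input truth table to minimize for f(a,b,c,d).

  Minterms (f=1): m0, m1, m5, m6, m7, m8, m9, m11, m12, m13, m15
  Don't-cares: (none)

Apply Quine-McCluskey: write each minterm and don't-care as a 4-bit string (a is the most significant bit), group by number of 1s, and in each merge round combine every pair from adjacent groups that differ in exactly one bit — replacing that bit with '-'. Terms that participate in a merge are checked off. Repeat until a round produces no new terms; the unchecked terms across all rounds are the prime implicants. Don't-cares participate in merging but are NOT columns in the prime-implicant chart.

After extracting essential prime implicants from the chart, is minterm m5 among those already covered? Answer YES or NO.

NO

[col 0] 0000*, 0001*, 0101*, 0110*, 0111*, 1000*, 1001*, 1011*, 1100*, 1101*, 1111*
[col 1] -000*, -001*, -101*, -111*, 0-01*, 000-*, 01-1*, 011-, 1-00*, 1-01*, 1-11*, 10-1*, 100-*, 11-1*, 110-*
[col 2] --01, -00-, -1-1, 1--1, 1-0-
Prime implicants: --01, -00-, -1-1, 011-, 1--1, 1-0-
PI chart (minterm → PIs covering it):
  0 | -00-  (sole → essential)
  1 | --01,-00-
  5 | --01,-1-1
  6 | 011-  (sole → essential)
  7 | -1-1,011-
  8 | -00-,1-0-
  9 | --01,-00-,1--1,1-0-
  11 | 1--1  (sole → essential)
  12 | 1-0-  (sole → essential)
  13 | --01,-1-1,1--1,1-0-
  15 | -1-1,1--1
Essential prime implicants: -00-, 011-, 1--1, 1-0-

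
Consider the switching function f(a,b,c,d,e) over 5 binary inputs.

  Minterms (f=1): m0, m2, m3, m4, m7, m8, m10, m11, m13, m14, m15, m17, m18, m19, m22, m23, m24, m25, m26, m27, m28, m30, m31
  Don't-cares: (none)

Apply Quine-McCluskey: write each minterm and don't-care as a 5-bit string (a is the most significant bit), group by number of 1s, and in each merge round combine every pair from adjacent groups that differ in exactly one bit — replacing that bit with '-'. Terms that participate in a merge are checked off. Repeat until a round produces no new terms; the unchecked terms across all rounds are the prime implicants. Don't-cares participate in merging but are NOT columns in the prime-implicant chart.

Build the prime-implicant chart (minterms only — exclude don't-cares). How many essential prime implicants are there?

7

[col 0] 00000*, 00010*, 00011*, 00100*, 00111*, 01000*, 01010*, 01011*, 01101*, 01110*, 01111*, 10001*, 10010*, 10011*, 10110*, 10111*, 11000*, 11001*, 11010*, 11011*, 11100*, 11110*, 11111*
[col 1] -0010*, -0011*, -0111*, -1000*, -1010*, -1011*, -1110*, -1111*, 0-000*, 0-010*, 0-011*, 0-111*, 00-00, 00-11*, 000-0*, 0001-*, 01-10*, 01-11*, 010-0*, 0101-*, 011-1, 0111-*, 1-001*, 1-010*, 1-011*, 1-110*, 1-111*, 10-10*, 10-11*, 100-1*, 1001-*, 1011-*, 11-00*, 11-10*, 11-11*, 110-0*, 110-1*, 1100-*, 1101-*, 111-0*, 1111-*
[col 2] --010*, --011*, --111*, -0-11*, -001-*, -1-10*, -1-11*, -10-0, -101-*, -111-*, 0--11*, 0-0-0, 0-01-*, 01-1-*, 1--10*, 1--11*, 1-0-1, 1-01-*, 1-11-*, 10-1-*, 11--0, 11-1-*, 110--
[col 3] ---11, --01-, -1-1-, 1--1-
Prime implicants: ---11, --01-, -1-1-, -10-0, 0-0-0, 00-00, 011-1, 1--1-, 1-0-1, 11--0, 110--
PI chart (minterm → PIs covering it):
  0 | 0-0-0,00-00
  2 | --01-,0-0-0
  3 | ---11,--01-
  4 | 00-00  (sole → essential)
  7 | ---11  (sole → essential)
  8 | -10-0,0-0-0
  10 | --01-,-1-1-,-10-0,0-0-0
  11 | ---11,--01-,-1-1-
  13 | 011-1  (sole → essential)
  14 | -1-1-  (sole → essential)
  15 | ---11,-1-1-,011-1
  17 | 1-0-1  (sole → essential)
  18 | --01-,1--1-
  19 | ---11,--01-,1--1-,1-0-1
  22 | 1--1-  (sole → essential)
  23 | ---11,1--1-
  24 | -10-0,11--0,110--
  25 | 1-0-1,110--
  26 | --01-,-1-1-,-10-0,1--1-,11--0,110--
  27 | ---11,--01-,-1-1-,1--1-,1-0-1,110--
  28 | 11--0  (sole → essential)
  30 | -1-1-,1--1-,11--0
  31 | ---11,-1-1-,1--1-
Essential prime implicants: ---11, -1-1-, 00-00, 011-1, 1--1-, 1-0-1, 11--0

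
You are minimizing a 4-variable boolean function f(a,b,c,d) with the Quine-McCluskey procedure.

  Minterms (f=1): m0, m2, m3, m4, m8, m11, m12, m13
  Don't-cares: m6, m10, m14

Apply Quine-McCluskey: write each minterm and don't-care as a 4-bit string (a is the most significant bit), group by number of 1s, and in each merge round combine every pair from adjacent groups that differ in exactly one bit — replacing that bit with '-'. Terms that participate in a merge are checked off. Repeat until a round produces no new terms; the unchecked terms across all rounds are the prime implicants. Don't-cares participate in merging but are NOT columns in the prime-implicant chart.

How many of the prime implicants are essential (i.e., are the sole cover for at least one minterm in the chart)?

3

size-2^0 implicants → 0000(✓)  0010(✓)  0011(✓)  0100(✓)  0110(✓)  1000(✓)  1010(✓)  1011(✓)  1100(✓)  1101(✓)  1110(✓)
size-2^1 implicants → -000(✓)  -010(✓)  -011(✓)  -100(✓)  -110(✓)  0-00(✓)  0-10(✓)  00-0(✓)  001-(✓)  01-0(✓)  1-00(✓)  1-10(✓)  10-0(✓)  101-(✓)  11-0(✓)  110-
size-2^2 implicants → --00(✓)  --10(✓)  -0-0(✓)  -01-  -1-0(✓)  0--0(✓)  1--0(✓)
size-2^3 implicants → ---0
Unchecked terms (primes): ---0, -01-, 110-
Minterm coverage:
  m0 ⊆ ---0 [E]
  m2 ⊆ ---0,-01-
  m3 ⊆ -01- [E]
  m4 ⊆ ---0 [E]
  m8 ⊆ ---0 [E]
  m11 ⊆ -01- [E]
  m12 ⊆ ---0,110-
  m13 ⊆ 110- [E]
E = {---0, -01-, 110-}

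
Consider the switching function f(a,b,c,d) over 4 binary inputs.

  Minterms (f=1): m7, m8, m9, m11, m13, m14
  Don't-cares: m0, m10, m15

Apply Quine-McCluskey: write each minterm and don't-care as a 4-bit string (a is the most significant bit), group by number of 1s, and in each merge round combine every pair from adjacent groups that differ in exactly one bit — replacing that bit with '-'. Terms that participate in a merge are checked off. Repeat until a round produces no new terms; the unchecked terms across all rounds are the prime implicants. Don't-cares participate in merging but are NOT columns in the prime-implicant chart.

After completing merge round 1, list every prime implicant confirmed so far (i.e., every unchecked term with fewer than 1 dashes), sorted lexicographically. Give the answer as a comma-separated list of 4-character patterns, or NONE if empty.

NONE

size-2^0 implicants → 0000(✓)  0111(✓)  1000(✓)  1001(✓)  1010(✓)  1011(✓)  1101(✓)  1110(✓)  1111(✓)
size-2^1 implicants → -000  -111  1-01(✓)  1-10(✓)  1-11(✓)  10-0(✓)  10-1(✓)  100-(✓)  101-(✓)  11-1(✓)  111-(✓)
size-2^2 implicants → 1--1  1-1-  10--
Unchecked terms (primes): -000, -111, 1--1, 1-1-, 10--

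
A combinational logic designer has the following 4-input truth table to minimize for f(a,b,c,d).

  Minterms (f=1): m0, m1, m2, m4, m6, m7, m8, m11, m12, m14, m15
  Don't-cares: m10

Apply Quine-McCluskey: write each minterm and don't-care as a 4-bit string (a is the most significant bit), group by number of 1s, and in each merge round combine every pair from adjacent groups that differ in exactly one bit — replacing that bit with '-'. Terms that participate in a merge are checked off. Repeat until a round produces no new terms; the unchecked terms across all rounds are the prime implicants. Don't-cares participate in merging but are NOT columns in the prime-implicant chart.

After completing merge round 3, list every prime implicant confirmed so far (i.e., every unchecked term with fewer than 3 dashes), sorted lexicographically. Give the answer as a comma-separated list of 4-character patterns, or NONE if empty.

-11-, 000-, 1-1-

Round 0: 0000✓ 0001✓ 0010✓ 0100✓ 0110✓ 0111✓ 1000✓ 1010✓ 1011✓ 1100✓ 1110✓ 1111✓
Round 1: -000✓ -010✓ -100✓ -110✓ -111✓ 0-00✓ 0-10✓ 00-0✓ 000- 01-0✓ 011-✓ 1-00✓ 1-10✓ 1-11✓ 10-0✓ 101-✓ 11-0✓ 111-✓
Round 2: --00✓ --10✓ -0-0✓ -1-0✓ -11- 0--0✓ 1--0✓ 1-1-
Round 3: ---0
PIs = {---0, -11-, 000-, 1-1-}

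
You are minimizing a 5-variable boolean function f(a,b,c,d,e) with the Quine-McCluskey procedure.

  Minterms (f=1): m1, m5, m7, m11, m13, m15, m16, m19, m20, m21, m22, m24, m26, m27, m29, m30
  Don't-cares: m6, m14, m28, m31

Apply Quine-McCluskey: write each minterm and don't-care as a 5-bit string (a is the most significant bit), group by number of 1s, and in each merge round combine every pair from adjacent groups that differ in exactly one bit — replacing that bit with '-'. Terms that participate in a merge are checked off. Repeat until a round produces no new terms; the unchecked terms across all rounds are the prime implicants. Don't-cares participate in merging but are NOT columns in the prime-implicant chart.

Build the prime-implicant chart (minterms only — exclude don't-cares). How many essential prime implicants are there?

[col 0] 00001*, 00101*, 00110*, 00111*, 01011*, 01101*, 01110*, 01111*, 10000*, 10011*, 10100*, 10101*, 10110*, 11000*, 11010*, 11011*, 11100*, 11101*, 11110*, 11111*
[col 1] -0101*, -0110*, -1011*, -1101*, -1110*, -1111*, 0-101*, 0-110*, 0-111*, 00-01, 001-1*, 0011-*, 01-11*, 011-1*, 0111-*, 1-000*, 1-011, 1-100*, 1-101*, 1-110*, 10-00*, 101-0*, 1010-*, 11-00*, 11-10*, 11-11*, 110-0*, 1101-*, 111-0*, 111-1*, 1110-*, 1111-*
[col 2] --101, --110, -1-11, -11-1, -111-, 0-1-1, 0-11-, 1--00, 1-1-0, 1-10-, 11--0, 11-1-, 111--
Prime implicants: --101, --110, -1-11, -11-1, -111-, 0-1-1, 0-11-, 00-01, 1--00, 1-011, 1-1-0, 1-10-, 11--0, 11-1-, 111--
PI chart (minterm → PIs covering it):
  1 | 00-01  (sole → essential)
  5 | --101,0-1-1,00-01
  7 | 0-1-1,0-11-
  11 | -1-11  (sole → essential)
  13 | --101,-11-1,0-1-1
  15 | -1-11,-11-1,-111-,0-1-1,0-11-
  16 | 1--00  (sole → essential)
  19 | 1-011  (sole → essential)
  20 | 1--00,1-1-0,1-10-
  21 | --101,1-10-
  22 | --110,1-1-0
  24 | 1--00,11--0
  26 | 11--0,11-1-
  27 | -1-11,1-011,11-1-
  29 | --101,-11-1,1-10-,111--
  30 | --110,-111-,1-1-0,11--0,11-1-,111--
Essential prime implicants: -1-11, 00-01, 1--00, 1-011

4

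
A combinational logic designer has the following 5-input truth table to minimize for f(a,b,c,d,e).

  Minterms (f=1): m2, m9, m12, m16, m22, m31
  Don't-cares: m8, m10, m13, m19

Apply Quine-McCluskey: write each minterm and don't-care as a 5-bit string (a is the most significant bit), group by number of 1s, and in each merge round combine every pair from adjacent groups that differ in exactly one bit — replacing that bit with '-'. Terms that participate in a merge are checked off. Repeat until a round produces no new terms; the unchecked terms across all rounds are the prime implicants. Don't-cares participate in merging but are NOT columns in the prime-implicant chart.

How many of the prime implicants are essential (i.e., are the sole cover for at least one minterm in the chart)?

5

size-2^0 implicants → 00010(✓)  01000(✓)  01001(✓)  01010(✓)  01100(✓)  01101(✓)  10000  10011  10110  11111
size-2^1 implicants → 0-010  01-00(✓)  01-01(✓)  010-0  0100-(✓)  0110-(✓)
size-2^2 implicants → 01-0-
Unchecked terms (primes): 0-010, 01-0-, 010-0, 10000, 10011, 10110, 11111
Minterm coverage:
  m2 ⊆ 0-010 [E]
  m9 ⊆ 01-0- [E]
  m12 ⊆ 01-0- [E]
  m16 ⊆ 10000 [E]
  m22 ⊆ 10110 [E]
  m31 ⊆ 11111 [E]
E = {0-010, 01-0-, 10000, 10110, 11111}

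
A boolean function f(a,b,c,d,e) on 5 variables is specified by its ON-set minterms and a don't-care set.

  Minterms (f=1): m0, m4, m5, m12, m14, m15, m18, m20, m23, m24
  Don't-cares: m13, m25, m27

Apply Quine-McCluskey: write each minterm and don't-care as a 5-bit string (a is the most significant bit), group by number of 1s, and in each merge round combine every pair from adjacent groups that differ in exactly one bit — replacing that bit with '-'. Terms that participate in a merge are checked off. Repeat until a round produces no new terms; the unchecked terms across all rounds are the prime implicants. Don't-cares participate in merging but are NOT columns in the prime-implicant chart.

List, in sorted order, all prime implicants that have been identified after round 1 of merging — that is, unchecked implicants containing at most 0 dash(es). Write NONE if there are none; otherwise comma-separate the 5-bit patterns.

10010, 10111

size-2^0 implicants → 00000(✓)  00100(✓)  00101(✓)  01100(✓)  01101(✓)  01110(✓)  01111(✓)  10010  10100(✓)  10111  11000(✓)  11001(✓)  11011(✓)
size-2^1 implicants → -0100  0-100(✓)  0-101(✓)  00-00  0010-(✓)  011-0(✓)  011-1(✓)  0110-(✓)  0111-(✓)  110-1  1100-
size-2^2 implicants → 0-10-  011--
Unchecked terms (primes): -0100, 0-10-, 00-00, 011--, 10010, 10111, 110-1, 1100-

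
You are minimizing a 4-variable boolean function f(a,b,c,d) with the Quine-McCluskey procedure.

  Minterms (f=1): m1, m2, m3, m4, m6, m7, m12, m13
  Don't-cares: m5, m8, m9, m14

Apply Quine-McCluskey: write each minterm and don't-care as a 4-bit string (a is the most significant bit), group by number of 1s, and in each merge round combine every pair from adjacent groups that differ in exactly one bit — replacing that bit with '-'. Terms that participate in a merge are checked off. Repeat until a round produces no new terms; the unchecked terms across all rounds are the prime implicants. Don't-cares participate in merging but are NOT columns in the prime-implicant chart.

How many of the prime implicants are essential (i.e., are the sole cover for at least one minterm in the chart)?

1

size-2^0 implicants → 0001(✓)  0010(✓)  0011(✓)  0100(✓)  0101(✓)  0110(✓)  0111(✓)  1000(✓)  1001(✓)  1100(✓)  1101(✓)  1110(✓)
size-2^1 implicants → -001(✓)  -100(✓)  -101(✓)  -110(✓)  0-01(✓)  0-10(✓)  0-11(✓)  00-1(✓)  001-(✓)  01-0(✓)  01-1(✓)  010-(✓)  011-(✓)  1-00(✓)  1-01(✓)  100-(✓)  11-0(✓)  110-(✓)
size-2^2 implicants → --01  -1-0  -10-  0--1  0-1-  01--  1-0-
Unchecked terms (primes): --01, -1-0, -10-, 0--1, 0-1-, 01--, 1-0-
Minterm coverage:
  m1 ⊆ --01,0--1
  m2 ⊆ 0-1- [E]
  m3 ⊆ 0--1,0-1-
  m4 ⊆ -1-0,-10-,01--
  m6 ⊆ -1-0,0-1-,01--
  m7 ⊆ 0--1,0-1-,01--
  m12 ⊆ -1-0,-10-,1-0-
  m13 ⊆ --01,-10-,1-0-
E = {0-1-}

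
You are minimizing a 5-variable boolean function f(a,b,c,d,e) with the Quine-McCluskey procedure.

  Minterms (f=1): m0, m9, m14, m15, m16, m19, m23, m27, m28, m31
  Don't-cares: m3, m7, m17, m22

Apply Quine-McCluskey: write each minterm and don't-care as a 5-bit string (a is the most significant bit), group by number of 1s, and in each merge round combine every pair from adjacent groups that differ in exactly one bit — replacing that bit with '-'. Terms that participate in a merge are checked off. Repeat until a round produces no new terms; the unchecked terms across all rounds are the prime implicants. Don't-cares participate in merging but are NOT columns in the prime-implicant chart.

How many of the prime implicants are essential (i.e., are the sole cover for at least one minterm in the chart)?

size-2^0 implicants → 00000(✓)  00011(✓)  00111(✓)  01001  01110(✓)  01111(✓)  10000(✓)  10001(✓)  10011(✓)  10110(✓)  10111(✓)  11011(✓)  11100  11111(✓)
size-2^1 implicants → -0000  -0011(✓)  -0111(✓)  -1111(✓)  0-111(✓)  00-11(✓)  0111-  1-011(✓)  1-111(✓)  10-11(✓)  100-1  1000-  1011-  11-11(✓)
size-2^2 implicants → --111  -0-11  1--11
Unchecked terms (primes): --111, -0-11, -0000, 01001, 0111-, 1--11, 100-1, 1000-, 1011-, 11100
Minterm coverage:
  m0 ⊆ -0000 [E]
  m9 ⊆ 01001 [E]
  m14 ⊆ 0111- [E]
  m15 ⊆ --111,0111-
  m16 ⊆ -0000,1000-
  m19 ⊆ -0-11,1--11,100-1
  m23 ⊆ --111,-0-11,1--11,1011-
  m27 ⊆ 1--11 [E]
  m28 ⊆ 11100 [E]
  m31 ⊆ --111,1--11
E = {-0000, 01001, 0111-, 1--11, 11100}

5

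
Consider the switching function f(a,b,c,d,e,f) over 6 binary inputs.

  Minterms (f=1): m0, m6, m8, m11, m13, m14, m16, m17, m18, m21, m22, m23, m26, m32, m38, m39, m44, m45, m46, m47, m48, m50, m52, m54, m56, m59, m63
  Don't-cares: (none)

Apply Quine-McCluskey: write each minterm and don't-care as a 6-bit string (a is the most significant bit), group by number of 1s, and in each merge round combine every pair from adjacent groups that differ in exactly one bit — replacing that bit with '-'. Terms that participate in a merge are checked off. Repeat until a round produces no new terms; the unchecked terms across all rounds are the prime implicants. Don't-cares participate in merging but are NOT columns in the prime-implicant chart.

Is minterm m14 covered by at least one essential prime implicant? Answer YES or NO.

YES

size-2^0 implicants → 000000(✓)  000110(✓)  001000(✓)  001011  001101(✓)  001110(✓)  010000(✓)  010001(✓)  010010(✓)  010101(✓)  010110(✓)  010111(✓)  011010(✓)  100000(✓)  100110(✓)  100111(✓)  101100(✓)  101101(✓)  101110(✓)  101111(✓)  110000(✓)  110010(✓)  110100(✓)  110110(✓)  111000(✓)  111011(✓)  111111(✓)
size-2^1 implicants → -00000(✓)  -00110(✓)  -01101  -01110(✓)  -10000(✓)  -10010(✓)  -10110(✓)  0-0000(✓)  0-0110(✓)  00-000  00-110(✓)  01-010  010-01  010-10(✓)  0100-0(✓)  01000-  0101-1  01011-  1-0000(✓)  1-0110(✓)  1-1111  10-110(✓)  10-111(✓)  10011-(✓)  1011-0(✓)  1011-1(✓)  10110-(✓)  10111-(✓)  11-000  110-00(✓)  110-10(✓)  1100-0(✓)  1101-0(✓)  111-11
size-2^2 implicants → --0000  --0110  -0-110  -10-10  -100-0  10-11-  1011--  110--0
Unchecked terms (primes): --0000, --0110, -0-110, -01101, -10-10, -100-0, 00-000, 001011, 01-010, 010-01, 01000-, 0101-1, 01011-, 1-1111, 10-11-, 1011--, 11-000, 110--0, 111-11
Minterm coverage:
  m0 ⊆ --0000,00-000
  m6 ⊆ --0110,-0-110
  m8 ⊆ 00-000 [E]
  m11 ⊆ 001011 [E]
  m13 ⊆ -01101 [E]
  m14 ⊆ -0-110 [E]
  m16 ⊆ --0000,-100-0,01000-
  m17 ⊆ 010-01,01000-
  m18 ⊆ -10-10,-100-0,01-010
  m21 ⊆ 010-01,0101-1
  m22 ⊆ --0110,-10-10,01011-
  m23 ⊆ 0101-1,01011-
  m26 ⊆ 01-010 [E]
  m32 ⊆ --0000 [E]
  m38 ⊆ --0110,-0-110,10-11-
  m39 ⊆ 10-11- [E]
  m44 ⊆ 1011-- [E]
  m45 ⊆ -01101,1011--
  m46 ⊆ -0-110,10-11-,1011--
  m47 ⊆ 1-1111,10-11-,1011--
  m48 ⊆ --0000,-100-0,11-000,110--0
  m50 ⊆ -10-10,-100-0,110--0
  m52 ⊆ 110--0 [E]
  m54 ⊆ --0110,-10-10,110--0
  m56 ⊆ 11-000 [E]
  m59 ⊆ 111-11 [E]
  m63 ⊆ 1-1111,111-11
E = {--0000, -0-110, -01101, 00-000, 001011, 01-010, 10-11-, 1011--, 11-000, 110--0, 111-11}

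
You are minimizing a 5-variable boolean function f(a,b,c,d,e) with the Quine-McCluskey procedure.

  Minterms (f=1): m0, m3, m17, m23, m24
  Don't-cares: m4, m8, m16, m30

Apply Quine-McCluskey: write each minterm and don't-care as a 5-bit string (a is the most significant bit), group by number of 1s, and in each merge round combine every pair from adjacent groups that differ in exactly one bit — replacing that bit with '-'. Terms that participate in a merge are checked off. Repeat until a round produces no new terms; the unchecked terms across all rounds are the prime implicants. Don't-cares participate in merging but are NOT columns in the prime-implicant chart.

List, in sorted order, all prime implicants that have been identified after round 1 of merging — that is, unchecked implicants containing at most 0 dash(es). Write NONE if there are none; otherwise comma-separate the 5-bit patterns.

Round 0: 00000✓ 00011 00100✓ 01000✓ 10000✓ 10001✓ 10111 11000✓ 11110
Round 1: -0000✓ -1000✓ 0-000✓ 00-00 1-000✓ 1000-
Round 2: --000
PIs = {--000, 00-00, 00011, 1000-, 10111, 11110}

00011, 10111, 11110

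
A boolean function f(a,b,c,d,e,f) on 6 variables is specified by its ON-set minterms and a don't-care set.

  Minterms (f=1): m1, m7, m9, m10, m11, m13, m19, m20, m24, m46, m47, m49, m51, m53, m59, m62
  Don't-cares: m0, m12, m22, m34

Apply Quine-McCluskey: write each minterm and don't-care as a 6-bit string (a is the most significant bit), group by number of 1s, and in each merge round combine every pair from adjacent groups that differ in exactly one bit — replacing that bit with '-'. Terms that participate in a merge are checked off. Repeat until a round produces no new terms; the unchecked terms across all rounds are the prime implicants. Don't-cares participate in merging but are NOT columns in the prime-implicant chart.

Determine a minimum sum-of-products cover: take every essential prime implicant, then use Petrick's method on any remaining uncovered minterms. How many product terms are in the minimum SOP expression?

11

[col 0] 000000*, 000001*, 000111, 001001*, 001010*, 001011*, 001100*, 001101*, 010011*, 010100*, 010110*, 011000, 100010, 101110*, 101111*, 110001*, 110011*, 110101*, 111011*, 111110*
[col 1] -10011, 00-001, 00000-, 001-01, 0010-1, 00101-, 00110-, 0101-0, 1-1110, 10111-, 11-011, 110-01, 1100-1
Prime implicants: -10011, 00-001, 00000-, 000111, 001-01, 0010-1, 00101-, 00110-, 0101-0, 011000, 1-1110, 100010, 10111-, 11-011, 110-01, 1100-1
PI chart (minterm → PIs covering it):
  1 | 00-001,00000-
  7 | 000111  (sole → essential)
  9 | 00-001,001-01,0010-1
  10 | 00101-  (sole → essential)
  11 | 0010-1,00101-
  13 | 001-01,00110-
  19 | -10011  (sole → essential)
  20 | 0101-0  (sole → essential)
  24 | 011000  (sole → essential)
  46 | 1-1110,10111-
  47 | 10111-  (sole → essential)
  49 | 110-01,1100-1
  51 | -10011,11-011,1100-1
  53 | 110-01  (sole → essential)
  59 | 11-011  (sole → essential)
  62 | 1-1110  (sole → essential)
Essential prime implicants: -10011, 000111, 00101-, 0101-0, 011000, 1-1110, 10111-, 11-011, 110-01
Petrick residual → 00-001, 001-01
Minimum SOP uses 11 PIs: bc'd'ef + a'b'd'e'f + a'b'c'def + a'b'ce'f + a'b'cd'e + a'bc'df' + a'bcd'e'f' + acdef' + ab'cde + abd'ef + abc'e'f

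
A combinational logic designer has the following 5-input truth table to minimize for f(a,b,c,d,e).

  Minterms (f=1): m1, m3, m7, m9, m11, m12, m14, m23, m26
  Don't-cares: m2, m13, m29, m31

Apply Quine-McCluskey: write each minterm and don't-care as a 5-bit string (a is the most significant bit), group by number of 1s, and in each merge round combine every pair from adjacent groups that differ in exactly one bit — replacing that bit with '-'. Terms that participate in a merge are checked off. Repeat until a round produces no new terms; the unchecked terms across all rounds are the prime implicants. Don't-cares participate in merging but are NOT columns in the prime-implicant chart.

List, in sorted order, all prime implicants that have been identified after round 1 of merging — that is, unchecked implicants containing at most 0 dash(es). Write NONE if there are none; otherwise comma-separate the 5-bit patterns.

Round 0: 00001✓ 00010✓ 00011✓ 00111✓ 01001✓ 01011✓ 01100✓ 01101✓ 01110✓ 10111✓ 11010 11101✓ 11111✓
Round 1: -0111 -1101 0-001✓ 0-011✓ 00-11 000-1✓ 0001- 01-01 010-1✓ 011-0 0110- 1-111 111-1
Round 2: 0-0-1
PIs = {-0111, -1101, 0-0-1, 00-11, 0001-, 01-01, 011-0, 0110-, 1-111, 11010, 111-1}

11010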